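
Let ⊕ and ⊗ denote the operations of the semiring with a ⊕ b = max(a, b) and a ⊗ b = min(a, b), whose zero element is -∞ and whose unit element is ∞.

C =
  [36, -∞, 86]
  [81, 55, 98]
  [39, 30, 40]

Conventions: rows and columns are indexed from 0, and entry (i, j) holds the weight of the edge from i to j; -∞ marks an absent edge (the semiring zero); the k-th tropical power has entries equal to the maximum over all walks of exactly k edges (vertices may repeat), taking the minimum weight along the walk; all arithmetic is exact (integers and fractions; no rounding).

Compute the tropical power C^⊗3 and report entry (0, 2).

C^⊗2:
  [39, 30, 40]
  [55, 55, 81]
  [39, 30, 40]
C^⊗3:
  [39, 30, 40]
  [55, 55, 55]
  [39, 30, 40]
Key observation: the optimum is the walk 0->2->2->2, with weight 86 min 40 min 40 = 40.
Optimal value attained by: walk 0->2->2->2.
Answer: (C^⊗3)[0][2] = 40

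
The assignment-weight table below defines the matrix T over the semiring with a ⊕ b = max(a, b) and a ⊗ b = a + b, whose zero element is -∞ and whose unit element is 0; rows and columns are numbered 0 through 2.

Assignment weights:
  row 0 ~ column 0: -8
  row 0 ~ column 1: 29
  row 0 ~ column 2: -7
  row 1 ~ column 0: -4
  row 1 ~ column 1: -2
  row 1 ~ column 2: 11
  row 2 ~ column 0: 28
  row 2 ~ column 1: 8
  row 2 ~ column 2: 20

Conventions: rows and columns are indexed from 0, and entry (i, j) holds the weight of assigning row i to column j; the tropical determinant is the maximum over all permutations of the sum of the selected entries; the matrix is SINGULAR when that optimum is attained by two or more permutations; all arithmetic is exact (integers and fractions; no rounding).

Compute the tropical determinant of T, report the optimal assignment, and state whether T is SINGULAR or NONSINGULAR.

σ = (0, 1, 2): (-8) + (-2) + 20 = 10
σ = (0, 2, 1): (-8) + 11 + 8 = 11
σ = (1, 0, 2): 29 + (-4) + 20 = 45
σ = (1, 2, 0): 29 + 11 + 28 = 68
σ = (2, 0, 1): (-7) + (-4) + 8 = -3
σ = (2, 1, 0): (-7) + (-2) + 28 = 19
Optimal value attained by: σ = (1, 2, 0).
Answer: det⊕(T) = 68; verdict: NONSINGULAR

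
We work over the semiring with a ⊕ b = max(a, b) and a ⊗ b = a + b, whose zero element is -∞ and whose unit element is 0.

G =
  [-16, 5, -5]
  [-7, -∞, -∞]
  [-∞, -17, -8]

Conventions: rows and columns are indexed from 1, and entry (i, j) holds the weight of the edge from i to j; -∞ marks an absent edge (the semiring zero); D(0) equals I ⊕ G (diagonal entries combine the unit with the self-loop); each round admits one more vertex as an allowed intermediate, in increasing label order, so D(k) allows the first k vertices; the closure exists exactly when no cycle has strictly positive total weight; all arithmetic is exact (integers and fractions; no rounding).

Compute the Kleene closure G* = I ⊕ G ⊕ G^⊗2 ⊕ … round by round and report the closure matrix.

D(0):
  [0, 5, -5]
  [-7, 0, -∞]
  [-∞, -17, 0]
D(1):
  [0, 5, -5]
  [-7, 0, -12]
  [-∞, -17, 0]
D(2):
  [0, 5, -5]
  [-7, 0, -12]
  [-24, -17, 0]
D(3):
  [0, 5, -5]
  [-7, 0, -12]
  [-24, -17, 0]
Answer: G* = [[0, 5, -5], [-7, 0, -12], [-24, -17, 0]]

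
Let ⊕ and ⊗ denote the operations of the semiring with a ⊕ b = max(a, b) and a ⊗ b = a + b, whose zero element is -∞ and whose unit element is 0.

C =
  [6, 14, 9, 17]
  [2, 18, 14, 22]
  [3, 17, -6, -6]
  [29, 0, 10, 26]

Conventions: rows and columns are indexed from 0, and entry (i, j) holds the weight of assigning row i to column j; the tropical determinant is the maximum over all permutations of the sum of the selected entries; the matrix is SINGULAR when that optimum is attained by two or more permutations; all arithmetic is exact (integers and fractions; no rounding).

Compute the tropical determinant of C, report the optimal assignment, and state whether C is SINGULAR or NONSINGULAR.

σ = (0, 1, 2, 3): 6 + 18 + (-6) + 26 = 44
σ = (0, 1, 3, 2): 6 + 18 + (-6) + 10 = 28
σ = (0, 2, 1, 3): 6 + 14 + 17 + 26 = 63
σ = (0, 2, 3, 1): 6 + 14 + (-6) + 0 = 14
σ = (0, 3, 1, 2): 6 + 22 + 17 + 10 = 55
σ = (0, 3, 2, 1): 6 + 22 + (-6) + 0 = 22
σ = (1, 0, 2, 3): 14 + 2 + (-6) + 26 = 36
σ = (1, 0, 3, 2): 14 + 2 + (-6) + 10 = 20
σ = (1, 2, 0, 3): 14 + 14 + 3 + 26 = 57
σ = (1, 2, 3, 0): 14 + 14 + (-6) + 29 = 51
σ = (1, 3, 0, 2): 14 + 22 + 3 + 10 = 49
σ = (1, 3, 2, 0): 14 + 22 + (-6) + 29 = 59
σ = (2, 0, 1, 3): 9 + 2 + 17 + 26 = 54
σ = (2, 0, 3, 1): 9 + 2 + (-6) + 0 = 5
σ = (2, 1, 0, 3): 9 + 18 + 3 + 26 = 56
σ = (2, 1, 3, 0): 9 + 18 + (-6) + 29 = 50
σ = (2, 3, 0, 1): 9 + 22 + 3 + 0 = 34
σ = (2, 3, 1, 0): 9 + 22 + 17 + 29 = 77
σ = (3, 0, 1, 2): 17 + 2 + 17 + 10 = 46
σ = (3, 0, 2, 1): 17 + 2 + (-6) + 0 = 13
σ = (3, 1, 0, 2): 17 + 18 + 3 + 10 = 48
σ = (3, 1, 2, 0): 17 + 18 + (-6) + 29 = 58
σ = (3, 2, 0, 1): 17 + 14 + 3 + 0 = 34
σ = (3, 2, 1, 0): 17 + 14 + 17 + 29 = 77
Optimal value attained by: σ = (2, 3, 1, 0).
Answer: det⊕(C) = 77; verdict: SINGULAR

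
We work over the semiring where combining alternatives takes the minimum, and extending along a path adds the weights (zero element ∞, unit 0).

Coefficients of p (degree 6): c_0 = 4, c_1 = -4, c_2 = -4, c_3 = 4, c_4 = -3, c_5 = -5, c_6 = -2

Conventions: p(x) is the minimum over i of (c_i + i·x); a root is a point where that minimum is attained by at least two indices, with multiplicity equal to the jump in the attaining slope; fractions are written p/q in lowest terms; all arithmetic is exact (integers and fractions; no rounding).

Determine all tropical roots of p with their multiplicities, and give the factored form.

hull edge (i=0, c=4) to (i=1, c=-4): slope -8, span 1
hull edge (i=1, c=-4) to (i=5, c=-5): slope -1/4, span 4
hull edge (i=5, c=-5) to (i=6, c=-2): slope 3, span 1
Factored form: p(x) = -2 ⊗ (x ⊕ (-3)) ⊗ (x ⊕ 1/4) ⊗ (x ⊕ 1/4) ⊗ (x ⊕ 1/4) ⊗ (x ⊕ 1/4) ⊗ (x ⊕ 8)
Answer: roots = -3 (mult 1), 1/4 (mult 4), 8 (mult 1)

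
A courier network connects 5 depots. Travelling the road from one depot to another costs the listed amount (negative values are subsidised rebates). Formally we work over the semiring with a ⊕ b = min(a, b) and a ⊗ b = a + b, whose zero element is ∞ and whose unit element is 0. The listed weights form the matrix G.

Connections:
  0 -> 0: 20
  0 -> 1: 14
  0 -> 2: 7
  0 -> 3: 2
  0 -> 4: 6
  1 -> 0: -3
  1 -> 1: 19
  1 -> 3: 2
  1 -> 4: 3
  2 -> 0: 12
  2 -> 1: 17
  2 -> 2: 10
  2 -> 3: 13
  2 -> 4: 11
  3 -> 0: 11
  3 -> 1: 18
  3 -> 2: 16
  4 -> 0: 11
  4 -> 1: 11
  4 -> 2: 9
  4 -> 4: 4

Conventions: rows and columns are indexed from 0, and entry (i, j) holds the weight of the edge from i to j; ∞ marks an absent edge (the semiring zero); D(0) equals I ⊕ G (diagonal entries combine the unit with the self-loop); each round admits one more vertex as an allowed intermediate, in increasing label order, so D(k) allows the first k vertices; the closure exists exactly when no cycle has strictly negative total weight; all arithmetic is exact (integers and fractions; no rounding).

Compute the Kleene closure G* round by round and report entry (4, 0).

D(0):
  [0, 14, 7, 2, 6]
  [-3, 0, ∞, 2, 3]
  [12, 17, 0, 13, 11]
  [11, 18, 16, 0, ∞]
  [11, 11, 9, ∞, 0]
D(1):
  [0, 14, 7, 2, 6]
  [-3, 0, 4, -1, 3]
  [12, 17, 0, 13, 11]
  [11, 18, 16, 0, 17]
  [11, 11, 9, 13, 0]
D(2):
  [0, 14, 7, 2, 6]
  [-3, 0, 4, -1, 3]
  [12, 17, 0, 13, 11]
  [11, 18, 16, 0, 17]
  [8, 11, 9, 10, 0]
D(3):
  [0, 14, 7, 2, 6]
  [-3, 0, 4, -1, 3]
  [12, 17, 0, 13, 11]
  [11, 18, 16, 0, 17]
  [8, 11, 9, 10, 0]
D(4):
  [0, 14, 7, 2, 6]
  [-3, 0, 4, -1, 3]
  [12, 17, 0, 13, 11]
  [11, 18, 16, 0, 17]
  [8, 11, 9, 10, 0]
D(5):
  [0, 14, 7, 2, 6]
  [-3, 0, 4, -1, 3]
  [12, 17, 0, 13, 11]
  [11, 18, 16, 0, 17]
  [8, 11, 9, 10, 0]
Answer: G*[4][0] = 8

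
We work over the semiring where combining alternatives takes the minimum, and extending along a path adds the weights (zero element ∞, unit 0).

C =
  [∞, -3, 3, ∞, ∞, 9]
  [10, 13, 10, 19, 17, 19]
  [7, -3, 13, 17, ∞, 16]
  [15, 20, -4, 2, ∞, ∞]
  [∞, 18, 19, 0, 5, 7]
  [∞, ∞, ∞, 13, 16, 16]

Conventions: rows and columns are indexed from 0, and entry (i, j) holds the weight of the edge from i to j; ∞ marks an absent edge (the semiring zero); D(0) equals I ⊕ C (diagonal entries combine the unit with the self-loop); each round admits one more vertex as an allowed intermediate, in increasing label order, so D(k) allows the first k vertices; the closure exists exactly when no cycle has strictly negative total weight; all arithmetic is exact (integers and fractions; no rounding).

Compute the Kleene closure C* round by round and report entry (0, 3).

D(0):
  [0, -3, 3, ∞, ∞, 9]
  [10, 0, 10, 19, 17, 19]
  [7, -3, 0, 17, ∞, 16]
  [15, 20, -4, 0, ∞, ∞]
  [∞, 18, 19, 0, 0, 7]
  [∞, ∞, ∞, 13, 16, 0]
D(1):
  [0, -3, 3, ∞, ∞, 9]
  [10, 0, 10, 19, 17, 19]
  [7, -3, 0, 17, ∞, 16]
  [15, 12, -4, 0, ∞, 24]
  [∞, 18, 19, 0, 0, 7]
  [∞, ∞, ∞, 13, 16, 0]
D(2):
  [0, -3, 3, 16, 14, 9]
  [10, 0, 10, 19, 17, 19]
  [7, -3, 0, 16, 14, 16]
  [15, 12, -4, 0, 29, 24]
  [28, 18, 19, 0, 0, 7]
  [∞, ∞, ∞, 13, 16, 0]
D(3):
  [0, -3, 3, 16, 14, 9]
  [10, 0, 10, 19, 17, 19]
  [7, -3, 0, 16, 14, 16]
  [3, -7, -4, 0, 10, 12]
  [26, 16, 19, 0, 0, 7]
  [∞, ∞, ∞, 13, 16, 0]
D(4):
  [0, -3, 3, 16, 14, 9]
  [10, 0, 10, 19, 17, 19]
  [7, -3, 0, 16, 14, 16]
  [3, -7, -4, 0, 10, 12]
  [3, -7, -4, 0, 0, 7]
  [16, 6, 9, 13, 16, 0]
D(5):
  [0, -3, 3, 14, 14, 9]
  [10, 0, 10, 17, 17, 19]
  [7, -3, 0, 14, 14, 16]
  [3, -7, -4, 0, 10, 12]
  [3, -7, -4, 0, 0, 7]
  [16, 6, 9, 13, 16, 0]
D(6):
  [0, -3, 3, 14, 14, 9]
  [10, 0, 10, 17, 17, 19]
  [7, -3, 0, 14, 14, 16]
  [3, -7, -4, 0, 10, 12]
  [3, -7, -4, 0, 0, 7]
  [16, 6, 9, 13, 16, 0]
Answer: C*[0][3] = 14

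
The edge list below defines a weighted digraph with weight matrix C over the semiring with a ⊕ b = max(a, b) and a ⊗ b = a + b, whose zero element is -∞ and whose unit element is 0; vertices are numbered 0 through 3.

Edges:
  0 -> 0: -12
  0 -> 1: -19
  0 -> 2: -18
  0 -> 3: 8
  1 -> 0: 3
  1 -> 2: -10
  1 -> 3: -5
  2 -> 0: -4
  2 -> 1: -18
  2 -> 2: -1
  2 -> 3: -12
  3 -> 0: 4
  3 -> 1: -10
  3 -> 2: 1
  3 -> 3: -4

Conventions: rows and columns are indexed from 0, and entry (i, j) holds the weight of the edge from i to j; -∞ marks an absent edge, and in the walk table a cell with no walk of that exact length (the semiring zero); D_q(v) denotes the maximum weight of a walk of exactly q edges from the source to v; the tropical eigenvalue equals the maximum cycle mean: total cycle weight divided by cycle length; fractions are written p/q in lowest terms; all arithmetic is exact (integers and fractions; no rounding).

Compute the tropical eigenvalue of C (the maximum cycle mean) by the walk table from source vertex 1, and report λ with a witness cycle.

q=0: [-∞, 0, -∞, -∞]
q=1: [3, -∞, -10, -5]
q=2: [-1, -15, -4, 11]
q=3: [15, 1, 12, 7]
q=4: [11, -3, 11, 23]
Optimal cycle mean attained by: cycle 0->3->0, total 8 + 4, length 2.
Answer: λ = 6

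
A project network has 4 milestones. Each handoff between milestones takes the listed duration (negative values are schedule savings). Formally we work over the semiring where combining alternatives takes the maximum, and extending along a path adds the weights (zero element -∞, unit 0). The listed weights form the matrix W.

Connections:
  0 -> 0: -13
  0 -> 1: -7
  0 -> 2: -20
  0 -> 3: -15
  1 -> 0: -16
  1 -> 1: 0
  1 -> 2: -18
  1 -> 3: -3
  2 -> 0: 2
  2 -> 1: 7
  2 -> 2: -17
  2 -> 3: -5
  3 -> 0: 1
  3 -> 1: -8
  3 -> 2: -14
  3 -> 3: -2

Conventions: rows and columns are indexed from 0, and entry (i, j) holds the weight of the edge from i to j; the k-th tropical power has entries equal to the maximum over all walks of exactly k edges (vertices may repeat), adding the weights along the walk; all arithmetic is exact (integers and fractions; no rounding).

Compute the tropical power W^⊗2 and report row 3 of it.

W^⊗2:
  [-14, -7, -25, -10]
  [-2, 0, -17, -3]
  [-4, 7, -11, 4]
  [-1, -6, -16, -4]
Answer: row 3 of W^⊗2 = [-1, -6, -16, -4]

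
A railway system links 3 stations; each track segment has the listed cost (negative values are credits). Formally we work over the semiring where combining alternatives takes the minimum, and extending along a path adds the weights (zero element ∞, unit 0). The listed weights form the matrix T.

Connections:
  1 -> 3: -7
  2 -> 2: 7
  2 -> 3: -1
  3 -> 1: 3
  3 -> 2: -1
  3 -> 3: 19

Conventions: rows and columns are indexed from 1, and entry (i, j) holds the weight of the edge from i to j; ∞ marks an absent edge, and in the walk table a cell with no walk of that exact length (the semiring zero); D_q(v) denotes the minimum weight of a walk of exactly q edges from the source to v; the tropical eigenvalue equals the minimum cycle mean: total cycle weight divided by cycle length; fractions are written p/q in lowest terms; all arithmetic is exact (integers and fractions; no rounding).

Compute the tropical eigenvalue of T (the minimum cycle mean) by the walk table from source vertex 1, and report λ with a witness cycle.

q=0: [0, ∞, ∞]
q=1: [∞, ∞, -7]
q=2: [-4, -8, 12]
q=3: [15, -1, -11]
Optimal cycle mean attained by: cycle 1->3->1, total (-7) + 3, length 2.
Answer: λ = -2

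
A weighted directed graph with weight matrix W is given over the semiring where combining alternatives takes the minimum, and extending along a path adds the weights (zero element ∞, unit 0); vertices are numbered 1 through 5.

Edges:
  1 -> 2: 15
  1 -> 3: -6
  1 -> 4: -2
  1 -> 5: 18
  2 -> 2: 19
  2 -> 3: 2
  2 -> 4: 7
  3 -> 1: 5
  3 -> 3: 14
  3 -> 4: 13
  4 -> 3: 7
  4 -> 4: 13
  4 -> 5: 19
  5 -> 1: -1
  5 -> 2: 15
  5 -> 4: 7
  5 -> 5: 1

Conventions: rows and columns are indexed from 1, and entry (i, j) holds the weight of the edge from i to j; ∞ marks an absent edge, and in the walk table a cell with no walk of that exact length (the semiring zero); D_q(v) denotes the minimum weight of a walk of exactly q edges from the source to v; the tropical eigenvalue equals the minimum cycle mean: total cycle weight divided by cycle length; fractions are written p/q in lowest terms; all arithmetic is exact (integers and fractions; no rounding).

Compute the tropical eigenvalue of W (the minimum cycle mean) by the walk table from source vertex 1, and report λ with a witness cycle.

q=0: [0, ∞, ∞, ∞, ∞]
q=1: [∞, 15, -6, -2, 18]
q=2: [-1, 33, 5, 7, 17]
q=3: [10, 14, -7, -3, 17]
q=4: [-2, 25, 4, 6, 16]
q=5: [9, 13, -8, -4, 16]
Optimal cycle mean attained by: cycle 1->3->1, total (-6) + 5, length 2.
Answer: λ = -1/2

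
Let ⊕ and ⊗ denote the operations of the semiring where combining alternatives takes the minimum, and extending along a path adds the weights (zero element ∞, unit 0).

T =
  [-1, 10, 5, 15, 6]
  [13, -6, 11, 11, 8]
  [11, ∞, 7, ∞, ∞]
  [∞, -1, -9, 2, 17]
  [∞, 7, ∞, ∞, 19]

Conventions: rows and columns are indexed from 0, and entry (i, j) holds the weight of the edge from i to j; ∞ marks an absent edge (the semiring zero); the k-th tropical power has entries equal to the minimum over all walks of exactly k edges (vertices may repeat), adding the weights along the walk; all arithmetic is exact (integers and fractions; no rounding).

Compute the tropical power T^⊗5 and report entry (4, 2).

T^⊗2:
  [-2, 4, 4, 14, 5]
  [7, -12, 2, 5, 2]
  [10, 21, 14, 26, 17]
  [2, -7, -7, 4, 7]
  [20, 1, 18, 18, 15]
T^⊗3:
  [-3, -2, 3, 13, 4]
  [1, -18, -4, -1, -4]
  [9, 15, 15, 25, 16]
  [1, -13, -5, 4, 1]
  [14, -5, 9, 12, 9]
T^⊗4:
  [-4, -8, 2, 9, 3]
  [-5, -24, -10, -7, -10]
  [8, 9, 14, 24, 15]
  [0, -19, -5, -2, -5]
  [8, -11, 3, 6, 3]
T^⊗5:
  [-5, -14, 0, 3, 0]
  [-11, -30, -16, -13, -16]
  [7, 3, 13, 20, 14]
  [-6, -25, -11, -8, -11]
  [2, -17, -3, 0, -3]
Key observation: the optimum is the walk 4->1->1->1->3->2, with weight 7 + (-6) + (-6) + 11 + (-9) = -3.
Optimal value attained by: walk 4->1->1->1->3->2.
Answer: (T^⊗5)[4][2] = -3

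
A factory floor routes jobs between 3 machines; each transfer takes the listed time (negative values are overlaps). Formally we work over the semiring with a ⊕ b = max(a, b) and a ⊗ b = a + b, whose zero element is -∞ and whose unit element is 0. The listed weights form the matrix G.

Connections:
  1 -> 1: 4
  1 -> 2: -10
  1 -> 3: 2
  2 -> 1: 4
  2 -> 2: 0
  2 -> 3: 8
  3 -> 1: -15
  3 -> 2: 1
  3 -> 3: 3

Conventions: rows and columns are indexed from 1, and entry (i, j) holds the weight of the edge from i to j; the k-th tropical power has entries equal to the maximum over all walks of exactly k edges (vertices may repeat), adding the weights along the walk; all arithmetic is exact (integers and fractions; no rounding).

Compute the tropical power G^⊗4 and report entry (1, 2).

G^⊗2:
  [8, 3, 6]
  [8, 9, 11]
  [5, 4, 9]
G^⊗3:
  [12, 7, 11]
  [13, 12, 17]
  [9, 10, 12]
G^⊗4:
  [16, 12, 15]
  [17, 18, 20]
  [14, 13, 18]
Key observation: the optimum is the walk 1->3->2->3->2, with weight 2 + 1 + 8 + 1 = 12.
Optimal value attained by: walk 1->3->2->3->2.
Answer: (G^⊗4)[1][2] = 12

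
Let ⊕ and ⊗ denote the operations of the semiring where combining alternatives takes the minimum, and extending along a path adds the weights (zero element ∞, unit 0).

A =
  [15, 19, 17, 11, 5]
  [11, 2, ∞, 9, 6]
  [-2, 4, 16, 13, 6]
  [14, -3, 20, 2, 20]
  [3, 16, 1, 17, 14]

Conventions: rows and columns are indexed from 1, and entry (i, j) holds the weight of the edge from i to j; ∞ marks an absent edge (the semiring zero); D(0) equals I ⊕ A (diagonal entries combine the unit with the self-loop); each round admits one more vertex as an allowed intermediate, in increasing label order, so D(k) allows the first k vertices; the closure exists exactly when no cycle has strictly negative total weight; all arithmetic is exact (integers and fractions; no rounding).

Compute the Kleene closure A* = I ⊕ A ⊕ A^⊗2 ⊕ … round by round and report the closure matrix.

D(0):
  [0, 19, 17, 11, 5]
  [11, 0, ∞, 9, 6]
  [-2, 4, 0, 13, 6]
  [14, -3, 20, 0, 20]
  [3, 16, 1, 17, 0]
D(1):
  [0, 19, 17, 11, 5]
  [11, 0, 28, 9, 6]
  [-2, 4, 0, 9, 3]
  [14, -3, 20, 0, 19]
  [3, 16, 1, 14, 0]
D(2):
  [0, 19, 17, 11, 5]
  [11, 0, 28, 9, 6]
  [-2, 4, 0, 9, 3]
  [8, -3, 20, 0, 3]
  [3, 16, 1, 14, 0]
D(3):
  [0, 19, 17, 11, 5]
  [11, 0, 28, 9, 6]
  [-2, 4, 0, 9, 3]
  [8, -3, 20, 0, 3]
  [-1, 5, 1, 10, 0]
D(4):
  [0, 8, 17, 11, 5]
  [11, 0, 28, 9, 6]
  [-2, 4, 0, 9, 3]
  [8, -3, 20, 0, 3]
  [-1, 5, 1, 10, 0]
D(5):
  [0, 8, 6, 11, 5]
  [5, 0, 7, 9, 6]
  [-2, 4, 0, 9, 3]
  [2, -3, 4, 0, 3]
  [-1, 5, 1, 10, 0]
Answer: A* = [[0, 8, 6, 11, 5], [5, 0, 7, 9, 6], [-2, 4, 0, 9, 3], [2, -3, 4, 0, 3], [-1, 5, 1, 10, 0]]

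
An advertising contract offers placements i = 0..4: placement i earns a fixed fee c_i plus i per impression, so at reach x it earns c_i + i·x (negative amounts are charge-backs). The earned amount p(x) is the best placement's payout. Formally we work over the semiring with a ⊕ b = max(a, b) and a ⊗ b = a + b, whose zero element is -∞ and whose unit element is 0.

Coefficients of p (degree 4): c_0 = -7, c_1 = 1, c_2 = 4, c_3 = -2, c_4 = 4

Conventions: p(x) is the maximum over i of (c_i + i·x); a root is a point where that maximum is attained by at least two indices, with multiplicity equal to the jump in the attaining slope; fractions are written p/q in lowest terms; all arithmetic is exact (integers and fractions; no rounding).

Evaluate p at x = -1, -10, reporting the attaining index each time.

p(-1) = max(-7+0·(-1)=-7, 1+1·(-1)=0, 4+2·(-1)=2, -2+3·(-1)=-5, 4+4·(-1)=0) = 2 (attained by i=2)
p(-10) = max(-7+0·(-10)=-7, 1+1·(-10)=-9, 4+2·(-10)=-16, -2+3·(-10)=-32, 4+4·(-10)=-36) = -7 (attained by i=0)
Answer: p(-1) = 2; p(-10) = -7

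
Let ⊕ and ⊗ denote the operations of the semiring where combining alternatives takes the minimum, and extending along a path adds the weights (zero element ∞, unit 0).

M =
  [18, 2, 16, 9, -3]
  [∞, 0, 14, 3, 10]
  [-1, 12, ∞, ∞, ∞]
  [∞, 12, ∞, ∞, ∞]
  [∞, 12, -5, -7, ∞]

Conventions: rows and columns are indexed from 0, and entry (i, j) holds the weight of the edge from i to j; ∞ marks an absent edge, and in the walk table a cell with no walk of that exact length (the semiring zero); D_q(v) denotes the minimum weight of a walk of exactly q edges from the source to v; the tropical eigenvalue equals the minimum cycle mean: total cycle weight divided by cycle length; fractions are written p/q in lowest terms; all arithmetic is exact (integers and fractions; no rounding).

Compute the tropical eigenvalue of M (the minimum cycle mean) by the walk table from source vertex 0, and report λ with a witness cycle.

q=0: [0, ∞, ∞, ∞, ∞]
q=1: [18, 2, 16, 9, -3]
q=2: [15, 2, -8, -10, 12]
q=3: [-9, 2, 7, 5, 12]
q=4: [6, -7, 7, 0, -12]
q=5: [6, -7, -17, -19, 3]
Optimal cycle mean attained by: cycle 0->4->2->0, total (-3) + (-5) + (-1), length 3.
Answer: λ = -3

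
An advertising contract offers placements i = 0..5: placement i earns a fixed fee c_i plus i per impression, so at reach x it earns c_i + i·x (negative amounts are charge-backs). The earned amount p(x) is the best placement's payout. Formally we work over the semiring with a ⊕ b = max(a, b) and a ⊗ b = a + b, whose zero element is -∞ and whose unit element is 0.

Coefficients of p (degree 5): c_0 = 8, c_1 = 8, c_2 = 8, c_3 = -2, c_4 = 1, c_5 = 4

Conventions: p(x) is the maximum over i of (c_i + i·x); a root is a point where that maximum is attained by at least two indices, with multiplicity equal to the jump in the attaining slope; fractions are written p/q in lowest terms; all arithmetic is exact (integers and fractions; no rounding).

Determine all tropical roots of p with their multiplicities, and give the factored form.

hull edge (i=0, c=8) to (i=2, c=8): slope 0, span 2
hull edge (i=2, c=8) to (i=5, c=4): slope -4/3, span 3
Factored form: p(x) = 4 ⊗ (x ⊕ 0) ⊗ (x ⊕ 0) ⊗ (x ⊕ 4/3) ⊗ (x ⊕ 4/3) ⊗ (x ⊕ 4/3)
Answer: roots = 0 (mult 2), 4/3 (mult 3)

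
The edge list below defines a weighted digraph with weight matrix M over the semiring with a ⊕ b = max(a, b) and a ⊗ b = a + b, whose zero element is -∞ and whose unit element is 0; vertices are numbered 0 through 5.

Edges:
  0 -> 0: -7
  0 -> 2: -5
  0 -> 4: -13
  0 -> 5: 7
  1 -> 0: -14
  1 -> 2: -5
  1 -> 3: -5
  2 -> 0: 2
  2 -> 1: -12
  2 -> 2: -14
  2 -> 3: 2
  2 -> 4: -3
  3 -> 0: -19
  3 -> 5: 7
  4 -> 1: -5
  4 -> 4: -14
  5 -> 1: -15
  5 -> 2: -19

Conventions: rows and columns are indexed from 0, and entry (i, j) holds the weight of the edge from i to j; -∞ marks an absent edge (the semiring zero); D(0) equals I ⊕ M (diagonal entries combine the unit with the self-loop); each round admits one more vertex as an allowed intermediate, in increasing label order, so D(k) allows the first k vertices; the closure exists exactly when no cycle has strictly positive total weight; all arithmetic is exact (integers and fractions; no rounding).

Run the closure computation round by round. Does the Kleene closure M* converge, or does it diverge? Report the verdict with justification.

D(0):
  [0, -∞, -5, -∞, -13, 7]
  [-14, 0, -5, -5, -∞, -∞]
  [2, -12, 0, 2, -3, -∞]
  [-19, -∞, -∞, 0, -∞, 7]
  [-∞, -5, -∞, -∞, 0, -∞]
  [-∞, -15, -19, -∞, -∞, 0]
D(1):
  [0, -∞, -5, -∞, -13, 7]
  [-14, 0, -5, -5, -27, -7]
  [2, -12, 0, 2, -3, 9]
  [-19, -∞, -24, 0, -32, 7]
  [-∞, -5, -∞, -∞, 0, -∞]
  [-∞, -15, -19, -∞, -∞, 0]
D(2):
  [0, -∞, -5, -∞, -13, 7]
  [-14, 0, -5, -5, -27, -7]
  [2, -12, 0, 2, -3, 9]
  [-19, -∞, -24, 0, -32, 7]
  [-19, -5, -10, -10, 0, -12]
  [-29, -15, -19, -20, -42, 0]
D(3):
  [0, -17, -5, -3, -8, 7]
  [-3, 0, -5, -3, -8, 4]
  [2, -12, 0, 2, -3, 9]
  [-19, -36, -24, 0, -27, 7]
  [-8, -5, -10, -8, 0, -1]
  [-17, -15, -19, -17, -22, 0]
D(4):
  [0, -17, -5, -3, -8, 7]
  [-3, 0, -5, -3, -8, 4]
  [2, -12, 0, 2, -3, 9]
  [-19, -36, -24, 0, -27, 7]
  [-8, -5, -10, -8, 0, -1]
  [-17, -15, -19, -17, -22, 0]
D(5):
  [0, -13, -5, -3, -8, 7]
  [-3, 0, -5, -3, -8, 4]
  [2, -8, 0, 2, -3, 9]
  [-19, -32, -24, 0, -27, 7]
  [-8, -5, -10, -8, 0, -1]
  [-17, -15, -19, -17, -22, 0]
D(6):
  [0, -8, -5, -3, -8, 7]
  [-3, 0, -5, -3, -8, 4]
  [2, -6, 0, 2, -3, 9]
  [-10, -8, -12, 0, -15, 7]
  [-8, -5, -10, -8, 0, -1]
  [-17, -15, -19, -17, -22, 0]
Key observation: every diagonal entry stays at the unit through all rounds, so no improving cycle exists.
Answer: CONVERGES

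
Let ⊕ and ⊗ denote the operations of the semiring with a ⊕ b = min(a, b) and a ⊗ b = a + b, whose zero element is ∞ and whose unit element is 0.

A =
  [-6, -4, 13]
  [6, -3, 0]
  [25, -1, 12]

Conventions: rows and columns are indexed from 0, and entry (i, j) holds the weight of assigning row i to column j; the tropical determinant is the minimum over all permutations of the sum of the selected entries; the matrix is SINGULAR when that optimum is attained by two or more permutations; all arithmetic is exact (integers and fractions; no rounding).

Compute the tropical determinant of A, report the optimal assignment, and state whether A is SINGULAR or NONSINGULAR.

σ = (0, 1, 2): (-6) + (-3) + 12 = 3
σ = (0, 2, 1): (-6) + 0 + (-1) = -7
σ = (1, 0, 2): (-4) + 6 + 12 = 14
σ = (1, 2, 0): (-4) + 0 + 25 = 21
σ = (2, 0, 1): 13 + 6 + (-1) = 18
σ = (2, 1, 0): 13 + (-3) + 25 = 35
Optimal value attained by: σ = (0, 2, 1).
Answer: det⊕(A) = -7; verdict: NONSINGULAR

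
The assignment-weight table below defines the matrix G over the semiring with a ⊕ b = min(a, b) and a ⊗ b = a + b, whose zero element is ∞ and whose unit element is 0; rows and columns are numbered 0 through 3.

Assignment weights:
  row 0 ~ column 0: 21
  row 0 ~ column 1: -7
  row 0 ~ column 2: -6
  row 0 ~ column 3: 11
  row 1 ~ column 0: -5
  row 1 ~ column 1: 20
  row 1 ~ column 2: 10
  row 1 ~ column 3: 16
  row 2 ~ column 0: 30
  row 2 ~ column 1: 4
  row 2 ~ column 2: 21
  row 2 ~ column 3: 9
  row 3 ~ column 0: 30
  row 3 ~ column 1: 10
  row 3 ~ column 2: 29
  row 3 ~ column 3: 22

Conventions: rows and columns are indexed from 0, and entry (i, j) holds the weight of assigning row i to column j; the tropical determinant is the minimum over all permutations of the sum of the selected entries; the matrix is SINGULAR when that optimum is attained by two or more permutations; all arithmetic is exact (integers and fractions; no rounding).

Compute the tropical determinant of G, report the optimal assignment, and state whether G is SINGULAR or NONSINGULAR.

σ = (0, 1, 2, 3): 21 + 20 + 21 + 22 = 84
σ = (0, 1, 3, 2): 21 + 20 + 9 + 29 = 79
σ = (0, 2, 1, 3): 21 + 10 + 4 + 22 = 57
σ = (0, 2, 3, 1): 21 + 10 + 9 + 10 = 50
σ = (0, 3, 1, 2): 21 + 16 + 4 + 29 = 70
σ = (0, 3, 2, 1): 21 + 16 + 21 + 10 = 68
σ = (1, 0, 2, 3): (-7) + (-5) + 21 + 22 = 31
σ = (1, 0, 3, 2): (-7) + (-5) + 9 + 29 = 26
σ = (1, 2, 0, 3): (-7) + 10 + 30 + 22 = 55
σ = (1, 2, 3, 0): (-7) + 10 + 9 + 30 = 42
σ = (1, 3, 0, 2): (-7) + 16 + 30 + 29 = 68
σ = (1, 3, 2, 0): (-7) + 16 + 21 + 30 = 60
σ = (2, 0, 1, 3): (-6) + (-5) + 4 + 22 = 15
σ = (2, 0, 3, 1): (-6) + (-5) + 9 + 10 = 8
σ = (2, 1, 0, 3): (-6) + 20 + 30 + 22 = 66
σ = (2, 1, 3, 0): (-6) + 20 + 9 + 30 = 53
σ = (2, 3, 0, 1): (-6) + 16 + 30 + 10 = 50
σ = (2, 3, 1, 0): (-6) + 16 + 4 + 30 = 44
σ = (3, 0, 1, 2): 11 + (-5) + 4 + 29 = 39
σ = (3, 0, 2, 1): 11 + (-5) + 21 + 10 = 37
σ = (3, 1, 0, 2): 11 + 20 + 30 + 29 = 90
σ = (3, 1, 2, 0): 11 + 20 + 21 + 30 = 82
σ = (3, 2, 0, 1): 11 + 10 + 30 + 10 = 61
σ = (3, 2, 1, 0): 11 + 10 + 4 + 30 = 55
Optimal value attained by: σ = (2, 0, 3, 1).
Answer: det⊕(G) = 8; verdict: NONSINGULAR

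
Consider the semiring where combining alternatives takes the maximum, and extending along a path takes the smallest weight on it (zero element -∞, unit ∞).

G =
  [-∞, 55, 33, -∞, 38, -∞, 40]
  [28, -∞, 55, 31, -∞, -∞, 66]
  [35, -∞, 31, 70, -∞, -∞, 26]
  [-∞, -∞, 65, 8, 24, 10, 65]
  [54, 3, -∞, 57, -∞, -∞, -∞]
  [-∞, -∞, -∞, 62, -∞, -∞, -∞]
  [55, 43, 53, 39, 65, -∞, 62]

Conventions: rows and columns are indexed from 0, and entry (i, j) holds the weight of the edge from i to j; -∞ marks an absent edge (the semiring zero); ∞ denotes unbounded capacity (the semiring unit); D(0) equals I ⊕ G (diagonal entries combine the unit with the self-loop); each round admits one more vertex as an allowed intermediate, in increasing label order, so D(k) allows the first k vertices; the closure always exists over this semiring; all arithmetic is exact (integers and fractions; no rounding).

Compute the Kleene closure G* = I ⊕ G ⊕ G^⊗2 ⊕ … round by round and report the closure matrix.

D(0):
  [∞, 55, 33, -∞, 38, -∞, 40]
  [28, ∞, 55, 31, -∞, -∞, 66]
  [35, -∞, ∞, 70, -∞, -∞, 26]
  [-∞, -∞, 65, ∞, 24, 10, 65]
  [54, 3, -∞, 57, ∞, -∞, -∞]
  [-∞, -∞, -∞, 62, -∞, ∞, -∞]
  [55, 43, 53, 39, 65, -∞, ∞]
D(1):
  [∞, 55, 33, -∞, 38, -∞, 40]
  [28, ∞, 55, 31, 28, -∞, 66]
  [35, 35, ∞, 70, 35, -∞, 35]
  [-∞, -∞, 65, ∞, 24, 10, 65]
  [54, 54, 33, 57, ∞, -∞, 40]
  [-∞, -∞, -∞, 62, -∞, ∞, -∞]
  [55, 55, 53, 39, 65, -∞, ∞]
D(2):
  [∞, 55, 55, 31, 38, -∞, 55]
  [28, ∞, 55, 31, 28, -∞, 66]
  [35, 35, ∞, 70, 35, -∞, 35]
  [-∞, -∞, 65, ∞, 24, 10, 65]
  [54, 54, 54, 57, ∞, -∞, 54]
  [-∞, -∞, -∞, 62, -∞, ∞, -∞]
  [55, 55, 55, 39, 65, -∞, ∞]
D(3):
  [∞, 55, 55, 55, 38, -∞, 55]
  [35, ∞, 55, 55, 35, -∞, 66]
  [35, 35, ∞, 70, 35, -∞, 35]
  [35, 35, 65, ∞, 35, 10, 65]
  [54, 54, 54, 57, ∞, -∞, 54]
  [-∞, -∞, -∞, 62, -∞, ∞, -∞]
  [55, 55, 55, 55, 65, -∞, ∞]
D(4):
  [∞, 55, 55, 55, 38, 10, 55]
  [35, ∞, 55, 55, 35, 10, 66]
  [35, 35, ∞, 70, 35, 10, 65]
  [35, 35, 65, ∞, 35, 10, 65]
  [54, 54, 57, 57, ∞, 10, 57]
  [35, 35, 62, 62, 35, ∞, 62]
  [55, 55, 55, 55, 65, 10, ∞]
D(5):
  [∞, 55, 55, 55, 38, 10, 55]
  [35, ∞, 55, 55, 35, 10, 66]
  [35, 35, ∞, 70, 35, 10, 65]
  [35, 35, 65, ∞, 35, 10, 65]
  [54, 54, 57, 57, ∞, 10, 57]
  [35, 35, 62, 62, 35, ∞, 62]
  [55, 55, 57, 57, 65, 10, ∞]
D(6):
  [∞, 55, 55, 55, 38, 10, 55]
  [35, ∞, 55, 55, 35, 10, 66]
  [35, 35, ∞, 70, 35, 10, 65]
  [35, 35, 65, ∞, 35, 10, 65]
  [54, 54, 57, 57, ∞, 10, 57]
  [35, 35, 62, 62, 35, ∞, 62]
  [55, 55, 57, 57, 65, 10, ∞]
D(7):
  [∞, 55, 55, 55, 55, 10, 55]
  [55, ∞, 57, 57, 65, 10, 66]
  [55, 55, ∞, 70, 65, 10, 65]
  [55, 55, 65, ∞, 65, 10, 65]
  [55, 55, 57, 57, ∞, 10, 57]
  [55, 55, 62, 62, 62, ∞, 62]
  [55, 55, 57, 57, 65, 10, ∞]
Answer: G* = [[∞, 55, 55, 55, 55, 10, 55], [55, ∞, 57, 57, 65, 10, 66], [55, 55, ∞, 70, 65, 10, 65], [55, 55, 65, ∞, 65, 10, 65], [55, 55, 57, 57, ∞, 10, 57], [55, 55, 62, 62, 62, ∞, 62], [55, 55, 57, 57, 65, 10, ∞]]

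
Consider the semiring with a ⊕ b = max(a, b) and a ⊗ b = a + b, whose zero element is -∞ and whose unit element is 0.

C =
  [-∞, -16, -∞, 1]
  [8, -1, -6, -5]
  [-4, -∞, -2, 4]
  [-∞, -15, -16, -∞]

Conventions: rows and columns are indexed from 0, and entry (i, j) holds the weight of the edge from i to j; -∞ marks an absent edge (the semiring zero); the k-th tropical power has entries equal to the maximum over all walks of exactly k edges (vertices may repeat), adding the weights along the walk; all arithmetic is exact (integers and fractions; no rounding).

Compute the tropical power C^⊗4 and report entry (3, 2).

C^⊗2:
  [-8, -14, -15, -21]
  [7, -2, -7, 9]
  [-6, -11, -4, 2]
  [-7, -16, -18, -12]
C^⊗3:
  [-6, -15, -17, -7]
  [6, -3, -7, 8]
  [-3, -12, -6, 0]
  [-8, -17, -20, -6]
C^⊗4:
  [-7, -16, -19, -5]
  [5, -4, -8, 7]
  [-4, -13, -8, -2]
  [-9, -18, -22, -7]
Key observation: the optimum is the walk 3->1->0->3->2, with weight (-15) + 8 + 1 + (-16) = -22.
Optimal value attained by: walk 3->1->0->3->2.
Answer: (C^⊗4)[3][2] = -22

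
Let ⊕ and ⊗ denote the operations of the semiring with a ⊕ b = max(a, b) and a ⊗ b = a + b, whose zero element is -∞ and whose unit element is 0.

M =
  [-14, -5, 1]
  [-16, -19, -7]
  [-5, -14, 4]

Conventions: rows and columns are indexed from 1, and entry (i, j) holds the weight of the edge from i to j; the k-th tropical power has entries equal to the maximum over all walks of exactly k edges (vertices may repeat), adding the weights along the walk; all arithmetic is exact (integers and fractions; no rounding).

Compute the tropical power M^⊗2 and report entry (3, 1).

M^⊗2:
  [-4, -13, 5]
  [-12, -21, -3]
  [-1, -10, 8]
Key observation: the optimum is the walk 3->3->1, with weight 4 + (-5) = -1.
Optimal value attained by: walk 3->3->1.
Answer: (M^⊗2)[3][1] = -1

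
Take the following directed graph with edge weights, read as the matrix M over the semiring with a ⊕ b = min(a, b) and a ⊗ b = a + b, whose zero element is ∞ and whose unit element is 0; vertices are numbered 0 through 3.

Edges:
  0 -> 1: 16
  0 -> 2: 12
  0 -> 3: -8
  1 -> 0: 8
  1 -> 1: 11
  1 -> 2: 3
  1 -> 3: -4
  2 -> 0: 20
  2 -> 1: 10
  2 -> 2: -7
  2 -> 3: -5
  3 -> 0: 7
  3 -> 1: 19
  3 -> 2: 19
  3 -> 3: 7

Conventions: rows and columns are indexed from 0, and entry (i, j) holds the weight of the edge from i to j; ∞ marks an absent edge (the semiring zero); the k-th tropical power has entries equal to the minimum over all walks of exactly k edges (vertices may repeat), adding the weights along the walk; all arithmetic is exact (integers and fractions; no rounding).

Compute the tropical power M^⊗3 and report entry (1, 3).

M^⊗2:
  [-1, 11, 5, -1]
  [3, 13, -4, -2]
  [2, 3, -14, -12]
  [14, 23, 12, -1]
M^⊗3:
  [6, 15, -2, -9]
  [5, 6, -11, -9]
  [-5, -4, -21, -19]
  [6, 18, 5, 6]
Key observation: the optimum is the walk 1->2->2->3, with weight 3 + (-7) + (-5) = -9.
Optimal value attained by: walk 1->2->2->3.
Answer: (M^⊗3)[1][3] = -9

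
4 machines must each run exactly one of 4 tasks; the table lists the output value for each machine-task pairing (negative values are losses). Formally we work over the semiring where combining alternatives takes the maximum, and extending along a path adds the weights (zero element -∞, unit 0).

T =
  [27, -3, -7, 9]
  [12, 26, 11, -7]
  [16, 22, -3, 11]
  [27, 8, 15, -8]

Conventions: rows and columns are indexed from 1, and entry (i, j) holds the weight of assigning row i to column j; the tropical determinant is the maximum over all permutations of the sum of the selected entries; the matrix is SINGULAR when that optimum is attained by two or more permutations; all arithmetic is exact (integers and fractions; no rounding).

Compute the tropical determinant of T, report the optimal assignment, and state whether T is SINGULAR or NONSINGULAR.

σ = (1, 2, 3, 4): 27 + 26 + (-3) + (-8) = 42
σ = (1, 2, 4, 3): 27 + 26 + 11 + 15 = 79
σ = (1, 3, 2, 4): 27 + 11 + 22 + (-8) = 52
σ = (1, 3, 4, 2): 27 + 11 + 11 + 8 = 57
σ = (1, 4, 2, 3): 27 + (-7) + 22 + 15 = 57
σ = (1, 4, 3, 2): 27 + (-7) + (-3) + 8 = 25
σ = (2, 1, 3, 4): (-3) + 12 + (-3) + (-8) = -2
σ = (2, 1, 4, 3): (-3) + 12 + 11 + 15 = 35
σ = (2, 3, 1, 4): (-3) + 11 + 16 + (-8) = 16
σ = (2, 3, 4, 1): (-3) + 11 + 11 + 27 = 46
σ = (2, 4, 1, 3): (-3) + (-7) + 16 + 15 = 21
σ = (2, 4, 3, 1): (-3) + (-7) + (-3) + 27 = 14
σ = (3, 1, 2, 4): (-7) + 12 + 22 + (-8) = 19
σ = (3, 1, 4, 2): (-7) + 12 + 11 + 8 = 24
σ = (3, 2, 1, 4): (-7) + 26 + 16 + (-8) = 27
σ = (3, 2, 4, 1): (-7) + 26 + 11 + 27 = 57
σ = (3, 4, 1, 2): (-7) + (-7) + 16 + 8 = 10
σ = (3, 4, 2, 1): (-7) + (-7) + 22 + 27 = 35
σ = (4, 1, 2, 3): 9 + 12 + 22 + 15 = 58
σ = (4, 1, 3, 2): 9 + 12 + (-3) + 8 = 26
σ = (4, 2, 1, 3): 9 + 26 + 16 + 15 = 66
σ = (4, 2, 3, 1): 9 + 26 + (-3) + 27 = 59
σ = (4, 3, 1, 2): 9 + 11 + 16 + 8 = 44
σ = (4, 3, 2, 1): 9 + 11 + 22 + 27 = 69
Optimal value attained by: σ = (1, 2, 4, 3).
Answer: det⊕(T) = 79; verdict: NONSINGULAR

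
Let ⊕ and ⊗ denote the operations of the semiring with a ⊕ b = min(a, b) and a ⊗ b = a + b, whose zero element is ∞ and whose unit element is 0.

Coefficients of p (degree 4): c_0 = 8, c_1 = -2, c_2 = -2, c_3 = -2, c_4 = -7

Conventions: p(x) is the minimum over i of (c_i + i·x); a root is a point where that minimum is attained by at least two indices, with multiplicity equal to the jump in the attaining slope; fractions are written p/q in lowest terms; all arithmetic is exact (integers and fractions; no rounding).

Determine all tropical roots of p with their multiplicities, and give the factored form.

hull edge (i=0, c=8) to (i=1, c=-2): slope -10, span 1
hull edge (i=1, c=-2) to (i=4, c=-7): slope -5/3, span 3
Factored form: p(x) = -7 ⊗ (x ⊕ 5/3) ⊗ (x ⊕ 5/3) ⊗ (x ⊕ 5/3) ⊗ (x ⊕ 10)
Answer: roots = 5/3 (mult 3), 10 (mult 1)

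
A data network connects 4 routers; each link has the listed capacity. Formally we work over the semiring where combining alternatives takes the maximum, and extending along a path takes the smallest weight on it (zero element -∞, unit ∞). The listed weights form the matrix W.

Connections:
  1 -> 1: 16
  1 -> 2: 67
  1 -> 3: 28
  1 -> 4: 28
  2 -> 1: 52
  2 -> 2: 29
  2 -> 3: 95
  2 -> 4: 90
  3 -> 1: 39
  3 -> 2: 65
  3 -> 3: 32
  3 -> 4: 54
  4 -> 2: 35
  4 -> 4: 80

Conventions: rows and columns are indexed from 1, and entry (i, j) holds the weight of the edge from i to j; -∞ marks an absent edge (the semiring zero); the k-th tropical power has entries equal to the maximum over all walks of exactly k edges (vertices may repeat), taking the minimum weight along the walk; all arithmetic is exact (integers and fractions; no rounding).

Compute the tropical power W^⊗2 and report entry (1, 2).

W^⊗2:
  [52, 29, 67, 67]
  [39, 65, 32, 80]
  [52, 39, 65, 65]
  [35, 35, 35, 80]
Key observation: the optimum is the walk 1->2->2, with weight 67 min 29 = 29.
Optimal value attained by: walk 1->2->2.
Answer: (W^⊗2)[1][2] = 29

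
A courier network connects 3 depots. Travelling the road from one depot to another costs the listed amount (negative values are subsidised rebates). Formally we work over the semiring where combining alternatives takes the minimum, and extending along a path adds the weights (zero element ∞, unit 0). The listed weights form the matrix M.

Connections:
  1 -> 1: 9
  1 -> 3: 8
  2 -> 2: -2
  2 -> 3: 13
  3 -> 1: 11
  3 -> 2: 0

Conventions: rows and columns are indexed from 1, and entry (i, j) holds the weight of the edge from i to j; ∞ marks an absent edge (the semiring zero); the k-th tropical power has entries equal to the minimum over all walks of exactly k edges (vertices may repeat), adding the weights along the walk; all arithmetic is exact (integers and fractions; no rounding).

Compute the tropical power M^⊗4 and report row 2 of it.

M^⊗2:
  [18, 8, 17]
  [24, -4, 11]
  [20, -2, 13]
M^⊗3:
  [27, 6, 21]
  [22, -6, 9]
  [24, -4, 11]
M^⊗4:
  [32, 4, 19]
  [20, -8, 7]
  [22, -6, 9]
Answer: row 2 of M^⊗4 = [20, -8, 7]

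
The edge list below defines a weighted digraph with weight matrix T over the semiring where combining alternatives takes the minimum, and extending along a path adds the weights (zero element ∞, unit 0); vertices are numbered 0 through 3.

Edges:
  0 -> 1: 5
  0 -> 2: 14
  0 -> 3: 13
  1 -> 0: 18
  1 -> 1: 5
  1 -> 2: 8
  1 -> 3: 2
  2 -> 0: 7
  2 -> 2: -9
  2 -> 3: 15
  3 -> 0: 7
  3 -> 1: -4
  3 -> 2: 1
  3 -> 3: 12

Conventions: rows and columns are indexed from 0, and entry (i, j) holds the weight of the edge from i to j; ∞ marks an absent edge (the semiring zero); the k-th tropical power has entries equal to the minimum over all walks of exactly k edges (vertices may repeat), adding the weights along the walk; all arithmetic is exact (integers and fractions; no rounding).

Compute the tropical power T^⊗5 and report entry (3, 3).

T^⊗2:
  [20, 9, 5, 7]
  [9, -2, -1, 7]
  [-2, 11, -18, 6]
  [8, 1, -8, -2]
T^⊗3:
  [12, 3, -4, 11]
  [6, 3, -10, 0]
  [-11, 2, -27, -3]
  [-1, -6, -17, 3]
T^⊗4:
  [3, 7, -13, 5]
  [-3, -4, -19, 5]
  [-20, -7, -36, -12]
  [-10, -1, -26, -4]
T^⊗5:
  [-6, 1, -22, 2]
  [-12, 1, -28, -4]
  [-29, -16, -45, -21]
  [-19, -8, -35, -11]
Key observation: the optimum is the walk 3->2->2->2->2->3, with weight 1 + (-9) + (-9) + (-9) + 15 = -11.
Optimal value attained by: walk 3->2->2->2->2->3.
Answer: (T^⊗5)[3][3] = -11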